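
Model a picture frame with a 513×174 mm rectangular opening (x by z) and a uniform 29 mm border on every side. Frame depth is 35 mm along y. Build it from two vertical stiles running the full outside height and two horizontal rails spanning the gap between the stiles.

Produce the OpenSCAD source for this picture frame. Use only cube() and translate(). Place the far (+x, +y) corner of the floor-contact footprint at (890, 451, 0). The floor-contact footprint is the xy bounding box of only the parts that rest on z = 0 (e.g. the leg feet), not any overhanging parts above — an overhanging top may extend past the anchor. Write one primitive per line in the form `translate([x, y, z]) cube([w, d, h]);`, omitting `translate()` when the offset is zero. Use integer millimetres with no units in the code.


translate([319, 416, 0]) cube([29, 35, 232]);
translate([861, 416, 0]) cube([29, 35, 232]);
translate([348, 416, 0]) cube([513, 35, 29]);
translate([348, 416, 203]) cube([513, 35, 29]);


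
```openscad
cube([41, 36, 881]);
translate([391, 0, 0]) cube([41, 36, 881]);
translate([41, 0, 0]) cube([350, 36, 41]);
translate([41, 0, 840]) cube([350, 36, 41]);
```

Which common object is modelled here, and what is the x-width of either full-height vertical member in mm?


A picture frame. The border width is 41 mm.

Four thin pieces enclosing a rectangular opening — a picture frame. The two full-height stiles are 881 mm tall; the top rail sits at z = 840 and is 41 mm tall, so the border above the opening is 881 − 840 = 41 mm, matching the stile x-width.


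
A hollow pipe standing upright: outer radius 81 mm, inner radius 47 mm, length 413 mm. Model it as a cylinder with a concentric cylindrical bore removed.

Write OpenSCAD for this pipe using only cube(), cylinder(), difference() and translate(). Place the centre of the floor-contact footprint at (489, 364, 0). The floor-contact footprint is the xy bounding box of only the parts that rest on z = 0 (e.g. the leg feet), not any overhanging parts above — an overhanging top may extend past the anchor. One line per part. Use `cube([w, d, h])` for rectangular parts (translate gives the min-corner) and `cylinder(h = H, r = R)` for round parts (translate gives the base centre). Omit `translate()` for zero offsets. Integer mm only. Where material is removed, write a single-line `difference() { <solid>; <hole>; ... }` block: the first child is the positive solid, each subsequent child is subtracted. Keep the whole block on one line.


difference() { translate([489, 364, 0]) cylinder(h = 413, r = 81); translate([489, 364, 0]) cylinder(h = 413, r = 47); }


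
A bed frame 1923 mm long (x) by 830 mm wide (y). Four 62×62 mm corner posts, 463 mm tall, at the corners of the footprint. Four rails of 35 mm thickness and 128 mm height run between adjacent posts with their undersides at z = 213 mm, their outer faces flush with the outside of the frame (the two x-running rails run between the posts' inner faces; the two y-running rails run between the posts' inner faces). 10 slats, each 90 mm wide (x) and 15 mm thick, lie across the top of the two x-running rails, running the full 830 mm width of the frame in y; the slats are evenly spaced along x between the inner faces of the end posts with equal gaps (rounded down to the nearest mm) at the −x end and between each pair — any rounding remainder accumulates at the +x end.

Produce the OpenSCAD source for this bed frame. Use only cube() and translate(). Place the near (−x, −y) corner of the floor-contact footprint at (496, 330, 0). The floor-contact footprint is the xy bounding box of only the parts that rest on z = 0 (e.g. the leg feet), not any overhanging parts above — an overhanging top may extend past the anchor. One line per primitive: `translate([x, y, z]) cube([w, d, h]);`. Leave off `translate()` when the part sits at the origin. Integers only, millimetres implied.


translate([496, 330, 0]) cube([62, 62, 463]);
translate([496, 1098, 0]) cube([62, 62, 463]);
translate([2357, 330, 0]) cube([62, 62, 463]);
translate([2357, 1098, 0]) cube([62, 62, 463]);
translate([558, 330, 213]) cube([1799, 35, 128]);
translate([558, 1125, 213]) cube([1799, 35, 128]);
translate([496, 392, 213]) cube([35, 706, 128]);
translate([2384, 392, 213]) cube([35, 706, 128]);
translate([639, 330, 341]) cube([90, 830, 15]);
translate([810, 330, 341]) cube([90, 830, 15]);
translate([981, 330, 341]) cube([90, 830, 15]);
translate([1152, 330, 341]) cube([90, 830, 15]);
translate([1323, 330, 341]) cube([90, 830, 15]);
translate([1494, 330, 341]) cube([90, 830, 15]);
translate([1665, 330, 341]) cube([90, 830, 15]);
translate([1836, 330, 341]) cube([90, 830, 15]);
translate([2007, 330, 341]) cube([90, 830, 15]);
translate([2178, 330, 341]) cube([90, 830, 15]);


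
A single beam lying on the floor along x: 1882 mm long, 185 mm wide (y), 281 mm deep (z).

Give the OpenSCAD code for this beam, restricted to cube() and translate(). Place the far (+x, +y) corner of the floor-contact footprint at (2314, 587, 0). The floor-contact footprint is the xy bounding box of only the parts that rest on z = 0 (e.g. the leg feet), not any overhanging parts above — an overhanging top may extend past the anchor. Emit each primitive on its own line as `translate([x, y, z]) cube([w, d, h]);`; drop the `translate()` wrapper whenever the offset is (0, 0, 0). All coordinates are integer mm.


translate([432, 402, 0]) cube([1882, 185, 281]);


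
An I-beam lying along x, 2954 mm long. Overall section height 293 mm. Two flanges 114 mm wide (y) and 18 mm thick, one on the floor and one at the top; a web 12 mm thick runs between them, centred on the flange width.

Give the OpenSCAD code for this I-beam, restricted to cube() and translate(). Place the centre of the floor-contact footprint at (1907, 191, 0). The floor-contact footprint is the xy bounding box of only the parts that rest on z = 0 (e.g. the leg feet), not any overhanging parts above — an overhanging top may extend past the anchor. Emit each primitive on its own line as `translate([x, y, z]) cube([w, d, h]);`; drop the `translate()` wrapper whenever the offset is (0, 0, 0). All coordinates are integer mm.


translate([430, 134, 0]) cube([2954, 114, 18]);
translate([430, 185, 18]) cube([2954, 12, 257]);
translate([430, 134, 275]) cube([2954, 114, 18]);


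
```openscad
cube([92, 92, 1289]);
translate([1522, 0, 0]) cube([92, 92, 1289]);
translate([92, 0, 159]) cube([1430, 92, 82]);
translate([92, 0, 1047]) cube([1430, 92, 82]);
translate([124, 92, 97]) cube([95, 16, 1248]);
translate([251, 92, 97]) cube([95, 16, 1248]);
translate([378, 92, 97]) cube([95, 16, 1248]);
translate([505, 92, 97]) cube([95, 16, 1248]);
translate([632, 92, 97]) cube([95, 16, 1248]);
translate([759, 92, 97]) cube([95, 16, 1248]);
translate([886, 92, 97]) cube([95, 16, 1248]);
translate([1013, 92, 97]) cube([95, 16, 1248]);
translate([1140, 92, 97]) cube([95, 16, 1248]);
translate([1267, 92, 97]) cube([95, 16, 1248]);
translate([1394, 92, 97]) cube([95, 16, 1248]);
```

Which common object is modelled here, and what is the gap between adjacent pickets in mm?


A fence section. The picket gap is 32 mm.

Two posts, two rails, 11 pickets — a fence section. Span 1430 mm holds 11 pickets of 95 mm with 12 equal gaps: ⌊(1430 − 11·95) / 12⌋ = 32 mm.


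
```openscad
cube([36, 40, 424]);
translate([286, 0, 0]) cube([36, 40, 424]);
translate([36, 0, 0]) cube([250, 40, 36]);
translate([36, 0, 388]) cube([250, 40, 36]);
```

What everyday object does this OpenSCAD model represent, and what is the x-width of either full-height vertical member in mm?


A picture frame. The border width is 36 mm.

Four thin pieces enclosing a rectangular opening — a picture frame. The two full-height stiles are 424 mm tall; the top rail sits at z = 388 and is 36 mm tall, so the border above the opening is 424 − 388 = 36 mm, matching the stile x-width.


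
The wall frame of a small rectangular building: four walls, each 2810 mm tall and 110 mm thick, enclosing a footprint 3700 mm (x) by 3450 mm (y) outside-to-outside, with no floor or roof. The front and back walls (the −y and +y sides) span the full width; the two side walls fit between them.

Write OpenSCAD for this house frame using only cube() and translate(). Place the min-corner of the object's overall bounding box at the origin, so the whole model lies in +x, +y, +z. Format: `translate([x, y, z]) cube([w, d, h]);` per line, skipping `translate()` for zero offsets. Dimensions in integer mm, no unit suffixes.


cube([3700, 110, 2810]);
translate([0, 3340, 0]) cube([3700, 110, 2810]);
translate([0, 110, 0]) cube([110, 3230, 2810]);
translate([3590, 110, 0]) cube([110, 3230, 2810]);


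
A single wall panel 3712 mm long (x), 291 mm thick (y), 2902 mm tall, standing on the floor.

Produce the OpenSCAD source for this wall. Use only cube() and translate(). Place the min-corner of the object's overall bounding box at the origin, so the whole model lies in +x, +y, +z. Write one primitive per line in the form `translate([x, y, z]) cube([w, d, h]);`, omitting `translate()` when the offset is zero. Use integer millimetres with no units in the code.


cube([3712, 291, 2902]);


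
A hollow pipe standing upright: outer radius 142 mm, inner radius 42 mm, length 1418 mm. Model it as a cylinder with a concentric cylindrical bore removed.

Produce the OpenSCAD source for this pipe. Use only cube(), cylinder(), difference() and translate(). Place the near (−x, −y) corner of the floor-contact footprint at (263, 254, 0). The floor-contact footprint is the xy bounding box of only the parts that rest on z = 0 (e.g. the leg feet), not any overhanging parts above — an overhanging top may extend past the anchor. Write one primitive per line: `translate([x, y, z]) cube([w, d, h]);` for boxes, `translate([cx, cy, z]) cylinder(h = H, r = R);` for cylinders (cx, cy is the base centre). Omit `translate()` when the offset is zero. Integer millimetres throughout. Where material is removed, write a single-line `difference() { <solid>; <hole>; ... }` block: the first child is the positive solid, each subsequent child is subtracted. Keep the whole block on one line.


difference() { translate([405, 396, 0]) cylinder(h = 1418, r = 142); translate([405, 396, 0]) cylinder(h = 1418, r = 42); }


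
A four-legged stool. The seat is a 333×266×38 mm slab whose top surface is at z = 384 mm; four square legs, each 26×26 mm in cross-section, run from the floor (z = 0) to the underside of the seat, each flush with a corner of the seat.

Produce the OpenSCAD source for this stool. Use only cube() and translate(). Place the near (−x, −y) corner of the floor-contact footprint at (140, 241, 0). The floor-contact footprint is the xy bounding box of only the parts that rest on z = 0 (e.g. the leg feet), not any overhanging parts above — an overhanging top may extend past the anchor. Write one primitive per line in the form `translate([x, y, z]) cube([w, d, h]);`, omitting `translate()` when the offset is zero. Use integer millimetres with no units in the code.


translate([140, 241, 346]) cube([333, 266, 38]);
translate([140, 241, 0]) cube([26, 26, 346]);
translate([447, 241, 0]) cube([26, 26, 346]);
translate([140, 481, 0]) cube([26, 26, 346]);
translate([447, 481, 0]) cube([26, 26, 346]);


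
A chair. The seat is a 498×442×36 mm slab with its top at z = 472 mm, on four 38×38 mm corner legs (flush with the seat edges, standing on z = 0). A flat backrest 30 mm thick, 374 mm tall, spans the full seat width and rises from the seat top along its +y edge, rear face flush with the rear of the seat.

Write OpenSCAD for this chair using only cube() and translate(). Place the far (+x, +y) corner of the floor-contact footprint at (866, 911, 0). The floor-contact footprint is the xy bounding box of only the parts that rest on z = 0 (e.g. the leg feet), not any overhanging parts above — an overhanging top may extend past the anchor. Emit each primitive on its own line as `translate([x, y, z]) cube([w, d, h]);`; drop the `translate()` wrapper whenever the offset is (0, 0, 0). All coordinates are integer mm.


translate([368, 469, 436]) cube([498, 442, 36]);
translate([368, 469, 0]) cube([38, 38, 436]);
translate([828, 469, 0]) cube([38, 38, 436]);
translate([368, 873, 0]) cube([38, 38, 436]);
translate([828, 873, 0]) cube([38, 38, 436]);
translate([368, 881, 472]) cube([498, 30, 374]);


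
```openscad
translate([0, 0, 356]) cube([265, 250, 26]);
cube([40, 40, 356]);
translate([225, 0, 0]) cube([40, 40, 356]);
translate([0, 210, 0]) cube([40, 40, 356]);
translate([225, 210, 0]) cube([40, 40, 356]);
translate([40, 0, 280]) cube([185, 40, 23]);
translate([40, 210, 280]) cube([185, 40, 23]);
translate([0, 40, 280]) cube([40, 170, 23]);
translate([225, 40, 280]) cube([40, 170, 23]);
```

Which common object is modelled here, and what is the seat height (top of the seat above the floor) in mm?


A stool. The seat height is 382 mm.

A 265×250×26 slab at z = 356 on four corner posts — a stool. The seat top is 356 + 26 = 382 mm.


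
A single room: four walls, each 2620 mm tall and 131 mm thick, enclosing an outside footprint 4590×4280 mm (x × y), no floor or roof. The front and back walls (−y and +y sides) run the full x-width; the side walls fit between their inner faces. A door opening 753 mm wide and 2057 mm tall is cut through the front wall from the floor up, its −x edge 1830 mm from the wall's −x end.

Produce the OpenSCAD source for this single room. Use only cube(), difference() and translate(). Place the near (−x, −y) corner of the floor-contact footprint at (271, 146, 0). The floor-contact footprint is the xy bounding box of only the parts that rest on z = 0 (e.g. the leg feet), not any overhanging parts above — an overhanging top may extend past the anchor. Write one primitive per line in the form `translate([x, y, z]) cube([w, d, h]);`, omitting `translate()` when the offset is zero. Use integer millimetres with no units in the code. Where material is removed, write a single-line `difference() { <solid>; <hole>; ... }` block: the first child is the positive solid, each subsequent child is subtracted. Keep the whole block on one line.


difference() { translate([271, 146, 0]) cube([4590, 131, 2620]); translate([2101, 146, 0]) cube([753, 131, 2057]); }
translate([271, 4295, 0]) cube([4590, 131, 2620]);
translate([271, 277, 0]) cube([131, 4018, 2620]);
translate([4730, 277, 0]) cube([131, 4018, 2620]);


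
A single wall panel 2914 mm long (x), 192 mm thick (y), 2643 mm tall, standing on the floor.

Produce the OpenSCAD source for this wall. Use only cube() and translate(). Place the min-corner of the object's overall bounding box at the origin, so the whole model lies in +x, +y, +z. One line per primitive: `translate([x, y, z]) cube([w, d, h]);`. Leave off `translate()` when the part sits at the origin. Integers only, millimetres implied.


cube([2914, 192, 2643]);


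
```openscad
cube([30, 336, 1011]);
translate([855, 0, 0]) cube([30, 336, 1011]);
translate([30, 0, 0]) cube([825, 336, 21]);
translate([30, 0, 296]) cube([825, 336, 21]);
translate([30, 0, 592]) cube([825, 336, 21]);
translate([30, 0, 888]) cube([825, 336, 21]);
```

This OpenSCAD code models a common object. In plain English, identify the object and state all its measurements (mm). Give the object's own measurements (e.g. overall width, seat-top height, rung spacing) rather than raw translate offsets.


An open bookshelf. Two side panels, each 30 mm thick, 336 mm deep and 1011 mm tall, stand 885 mm apart (outside-to-outside). Between them sit 4 shelves, each 21 mm thick and 336 mm deep, spanning the full gap between the sides. The bottom shelf rests on the floor (its underside at z = 0) and the clear gap between one shelf's top and the next shelf's underside is 275 mm.


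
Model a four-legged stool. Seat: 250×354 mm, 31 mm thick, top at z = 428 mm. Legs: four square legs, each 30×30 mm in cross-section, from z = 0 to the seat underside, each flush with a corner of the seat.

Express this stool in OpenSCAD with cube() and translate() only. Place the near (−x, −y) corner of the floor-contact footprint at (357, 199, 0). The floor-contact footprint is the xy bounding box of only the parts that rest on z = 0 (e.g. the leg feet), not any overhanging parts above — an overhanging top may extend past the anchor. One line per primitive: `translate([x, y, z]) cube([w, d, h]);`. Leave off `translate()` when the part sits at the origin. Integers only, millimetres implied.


// leg_h = 428 - 31 = 397
translate([357, 199, 397]) cube([250, 354, 31]);
translate([357, 199, 0]) cube([30, 30, 397]);
translate([577, 199, 0]) cube([30, 30, 397]);
translate([357, 523, 0]) cube([30, 30, 397]);
translate([577, 523, 0]) cube([30, 30, 397]);


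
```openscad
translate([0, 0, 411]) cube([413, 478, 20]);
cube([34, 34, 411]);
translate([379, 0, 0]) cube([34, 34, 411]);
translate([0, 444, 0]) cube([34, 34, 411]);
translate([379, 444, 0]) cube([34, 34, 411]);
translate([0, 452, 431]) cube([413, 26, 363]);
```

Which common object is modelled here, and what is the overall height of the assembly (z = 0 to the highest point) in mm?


A chair. The overall height is 794 mm.

A slab on four corner posts with a tall panel at the back — a chair. The seat slab sits at z = 411 with thickness 20, and the 363 mm backrest starts at the seat top, so the overall height is 411 + 20 + 363 = 794 mm.


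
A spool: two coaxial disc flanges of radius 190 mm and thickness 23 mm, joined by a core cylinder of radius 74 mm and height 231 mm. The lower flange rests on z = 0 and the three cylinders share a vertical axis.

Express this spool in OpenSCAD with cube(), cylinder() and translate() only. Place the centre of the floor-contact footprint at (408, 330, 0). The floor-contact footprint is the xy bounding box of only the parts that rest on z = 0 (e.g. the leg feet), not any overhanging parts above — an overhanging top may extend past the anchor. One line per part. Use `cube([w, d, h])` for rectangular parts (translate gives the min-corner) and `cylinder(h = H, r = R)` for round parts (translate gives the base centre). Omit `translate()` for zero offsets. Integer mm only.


translate([408, 330, 0]) cylinder(h = 23, r = 190);
translate([408, 330, 23]) cylinder(h = 231, r = 74);
translate([408, 330, 254]) cylinder(h = 23, r = 190);


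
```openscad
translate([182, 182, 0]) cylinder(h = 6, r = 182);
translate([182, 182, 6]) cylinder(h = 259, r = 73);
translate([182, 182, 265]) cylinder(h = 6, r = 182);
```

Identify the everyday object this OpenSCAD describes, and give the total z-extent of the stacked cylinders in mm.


A spool. The overall height is 271 mm.

Three coaxial cylinders, large–small–large — a spool. Two 6 mm flanges and a 259 mm core give 6 + 259 + 6 = 271 mm.


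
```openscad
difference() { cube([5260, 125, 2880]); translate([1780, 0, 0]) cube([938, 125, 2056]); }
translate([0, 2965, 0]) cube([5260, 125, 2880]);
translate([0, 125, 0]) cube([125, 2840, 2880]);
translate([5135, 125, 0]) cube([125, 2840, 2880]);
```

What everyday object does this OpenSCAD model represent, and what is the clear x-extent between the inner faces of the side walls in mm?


A single room. The interior width is 5010 mm.

Four walls enclosing a rectangle with a door in the front wall — a room. Outside width 5260 minus two 125 mm walls gives 5010 mm.


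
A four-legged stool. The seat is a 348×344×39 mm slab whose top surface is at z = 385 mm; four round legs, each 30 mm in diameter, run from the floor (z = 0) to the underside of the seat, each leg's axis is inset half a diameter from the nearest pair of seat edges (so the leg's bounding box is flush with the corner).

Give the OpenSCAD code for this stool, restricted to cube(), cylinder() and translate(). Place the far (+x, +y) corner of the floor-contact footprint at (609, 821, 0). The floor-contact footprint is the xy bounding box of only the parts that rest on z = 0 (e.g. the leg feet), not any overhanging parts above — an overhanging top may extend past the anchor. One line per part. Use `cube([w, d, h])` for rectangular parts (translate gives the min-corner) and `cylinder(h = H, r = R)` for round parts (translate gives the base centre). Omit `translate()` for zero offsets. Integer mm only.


// leg_h = 385 - 39 = 346
translate([261, 477, 346]) cube([348, 344, 39]);
translate([276, 492, 0]) cylinder(h = 346, r = 15);
translate([594, 492, 0]) cylinder(h = 346, r = 15);
translate([276, 806, 0]) cylinder(h = 346, r = 15);
translate([594, 806, 0]) cylinder(h = 346, r = 15);


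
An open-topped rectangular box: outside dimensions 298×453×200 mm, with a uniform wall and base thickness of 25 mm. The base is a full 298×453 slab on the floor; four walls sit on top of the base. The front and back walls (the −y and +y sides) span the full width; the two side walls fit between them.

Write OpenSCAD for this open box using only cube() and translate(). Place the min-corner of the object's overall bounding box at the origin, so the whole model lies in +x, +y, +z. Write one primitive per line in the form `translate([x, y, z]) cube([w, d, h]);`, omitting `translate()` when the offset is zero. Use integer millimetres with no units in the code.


cube([298, 453, 25]);
translate([0, 0, 25]) cube([298, 25, 175]);
translate([0, 428, 25]) cube([298, 25, 175]);
translate([0, 25, 25]) cube([25, 403, 175]);
translate([273, 25, 25]) cube([25, 403, 175]);


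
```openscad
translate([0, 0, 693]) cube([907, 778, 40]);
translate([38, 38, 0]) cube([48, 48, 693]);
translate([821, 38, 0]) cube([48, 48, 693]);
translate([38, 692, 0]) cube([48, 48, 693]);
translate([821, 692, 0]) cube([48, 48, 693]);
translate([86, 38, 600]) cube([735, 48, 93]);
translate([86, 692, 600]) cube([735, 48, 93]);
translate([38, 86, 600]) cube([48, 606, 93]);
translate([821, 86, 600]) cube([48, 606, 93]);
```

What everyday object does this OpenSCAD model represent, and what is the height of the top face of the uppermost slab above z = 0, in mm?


A table. The table height is 733 mm.

A 907×778×40 slab sits at z = 693 on four 48 mm square posts — a table. The top surface is at 693 + 40 = 733 mm.


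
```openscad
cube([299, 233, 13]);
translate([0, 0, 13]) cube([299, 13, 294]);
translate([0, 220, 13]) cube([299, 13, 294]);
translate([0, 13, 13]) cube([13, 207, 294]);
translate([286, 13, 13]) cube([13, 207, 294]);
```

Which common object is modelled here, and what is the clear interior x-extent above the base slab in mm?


An open box. The internal width is 273 mm.

A 299×233 base slab with four walls standing on it — an open box. The base is 299 mm wide and the walls are 13 mm thick, so the internal width is 299 − 2 × 13 = 273 mm.


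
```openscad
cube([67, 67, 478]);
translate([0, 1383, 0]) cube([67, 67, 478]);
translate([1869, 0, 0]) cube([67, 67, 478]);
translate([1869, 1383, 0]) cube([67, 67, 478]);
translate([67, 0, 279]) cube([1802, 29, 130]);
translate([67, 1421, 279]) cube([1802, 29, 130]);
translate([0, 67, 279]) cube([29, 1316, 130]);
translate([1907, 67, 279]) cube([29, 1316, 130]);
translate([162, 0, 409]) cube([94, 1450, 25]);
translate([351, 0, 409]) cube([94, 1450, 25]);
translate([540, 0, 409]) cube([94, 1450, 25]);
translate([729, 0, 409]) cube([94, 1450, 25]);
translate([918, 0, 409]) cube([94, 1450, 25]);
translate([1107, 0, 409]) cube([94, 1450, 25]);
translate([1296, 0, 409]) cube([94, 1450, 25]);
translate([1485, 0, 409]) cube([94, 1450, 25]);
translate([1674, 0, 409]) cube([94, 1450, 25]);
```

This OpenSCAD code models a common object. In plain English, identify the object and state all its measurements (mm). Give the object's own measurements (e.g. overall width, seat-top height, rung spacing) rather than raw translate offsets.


A bed frame 1936 mm long (x) by 1450 mm wide (y). Four 67×67 mm corner posts, 478 mm tall, at the corners of the footprint. Four rails of 29 mm thickness and 130 mm height run between adjacent posts with their undersides at z = 279 mm, their outer faces flush with the outside of the frame (the two x-running rails run between the posts' inner faces; the two y-running rails run between the posts' inner faces). 9 slats, each 94 mm wide (x) and 25 mm thick, lie across the top of the two x-running rails, running the full 1450 mm width of the frame in y; along x they sit between the end posts with a 95 mm gap after the −x posts and between neighbouring slats, leaving 101 mm before the +x posts.


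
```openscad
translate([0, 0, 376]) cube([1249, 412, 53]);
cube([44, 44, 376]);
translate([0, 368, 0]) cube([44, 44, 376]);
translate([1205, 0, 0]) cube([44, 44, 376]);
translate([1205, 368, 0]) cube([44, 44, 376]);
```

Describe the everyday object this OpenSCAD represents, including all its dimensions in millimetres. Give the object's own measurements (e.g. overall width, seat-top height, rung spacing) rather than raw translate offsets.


A bench: a 1249×412 mm seat slab, 53 mm thick, top at z = 429 mm, on four 44×44 mm square legs flush with the seat corners and standing on z = 0.


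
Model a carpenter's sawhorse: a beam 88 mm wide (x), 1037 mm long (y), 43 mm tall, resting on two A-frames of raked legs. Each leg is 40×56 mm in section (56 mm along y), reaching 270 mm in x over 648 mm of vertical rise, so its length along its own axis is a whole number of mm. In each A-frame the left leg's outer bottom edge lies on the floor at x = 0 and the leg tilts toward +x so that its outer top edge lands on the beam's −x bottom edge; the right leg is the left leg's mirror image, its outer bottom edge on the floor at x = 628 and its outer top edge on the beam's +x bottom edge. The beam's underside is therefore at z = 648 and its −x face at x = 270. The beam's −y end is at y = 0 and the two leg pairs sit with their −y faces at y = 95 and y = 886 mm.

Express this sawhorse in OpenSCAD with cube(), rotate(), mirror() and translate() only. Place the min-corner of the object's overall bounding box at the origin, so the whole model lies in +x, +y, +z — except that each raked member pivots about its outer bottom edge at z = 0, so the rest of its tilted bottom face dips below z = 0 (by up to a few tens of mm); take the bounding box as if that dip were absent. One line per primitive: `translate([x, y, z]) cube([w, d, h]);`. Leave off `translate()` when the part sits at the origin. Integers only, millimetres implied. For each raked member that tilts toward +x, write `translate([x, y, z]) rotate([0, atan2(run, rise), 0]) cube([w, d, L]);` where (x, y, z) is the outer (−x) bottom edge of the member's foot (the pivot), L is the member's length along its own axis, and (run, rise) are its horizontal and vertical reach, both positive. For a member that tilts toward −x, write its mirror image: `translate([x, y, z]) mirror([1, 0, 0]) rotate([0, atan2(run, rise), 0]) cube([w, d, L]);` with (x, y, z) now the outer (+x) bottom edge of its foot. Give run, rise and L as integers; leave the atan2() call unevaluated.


// leg length = √(270² + 648²) = 702
// right-leg outer foot x = 2·270 + 88 = 628
// beam min-corner = (270, 0, 648)
translate([270, 0, 648]) cube([88, 1037, 43]);
translate([0, 95, 0]) rotate([0, atan2(270, 648), 0]) cube([40, 56, 702]);
translate([628, 95, 0]) mirror([1, 0, 0]) rotate([0, atan2(270, 648), 0]) cube([40, 56, 702]);
translate([0, 886, 0]) rotate([0, atan2(270, 648), 0]) cube([40, 56, 702]);
translate([628, 886, 0]) mirror([1, 0, 0]) rotate([0, atan2(270, 648), 0]) cube([40, 56, 702]);


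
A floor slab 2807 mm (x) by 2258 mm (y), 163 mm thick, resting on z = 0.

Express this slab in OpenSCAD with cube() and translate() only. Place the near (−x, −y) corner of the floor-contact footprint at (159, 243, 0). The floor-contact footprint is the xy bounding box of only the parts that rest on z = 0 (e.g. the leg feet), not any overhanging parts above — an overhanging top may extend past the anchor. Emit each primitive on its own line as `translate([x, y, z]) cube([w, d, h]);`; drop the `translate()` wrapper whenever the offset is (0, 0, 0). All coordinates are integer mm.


translate([159, 243, 0]) cube([2807, 2258, 163]);


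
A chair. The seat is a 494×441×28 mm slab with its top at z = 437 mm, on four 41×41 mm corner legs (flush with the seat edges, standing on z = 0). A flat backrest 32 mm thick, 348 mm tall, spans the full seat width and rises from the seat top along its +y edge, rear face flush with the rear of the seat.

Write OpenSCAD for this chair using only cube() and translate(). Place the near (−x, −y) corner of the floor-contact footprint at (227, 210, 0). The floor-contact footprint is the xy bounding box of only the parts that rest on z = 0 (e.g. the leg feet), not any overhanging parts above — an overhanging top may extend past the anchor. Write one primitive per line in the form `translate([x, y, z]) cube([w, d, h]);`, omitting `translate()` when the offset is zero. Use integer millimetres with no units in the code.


translate([227, 210, 409]) cube([494, 441, 28]);
translate([227, 210, 0]) cube([41, 41, 409]);
translate([680, 210, 0]) cube([41, 41, 409]);
translate([227, 610, 0]) cube([41, 41, 409]);
translate([680, 610, 0]) cube([41, 41, 409]);
translate([227, 619, 437]) cube([494, 32, 348]);


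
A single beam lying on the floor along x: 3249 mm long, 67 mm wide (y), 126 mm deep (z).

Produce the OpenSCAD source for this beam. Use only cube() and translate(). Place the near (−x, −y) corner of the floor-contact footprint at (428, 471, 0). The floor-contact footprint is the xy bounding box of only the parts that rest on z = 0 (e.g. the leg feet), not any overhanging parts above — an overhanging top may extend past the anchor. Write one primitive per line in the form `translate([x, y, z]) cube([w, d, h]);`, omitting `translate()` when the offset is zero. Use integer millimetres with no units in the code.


translate([428, 471, 0]) cube([3249, 67, 126]);


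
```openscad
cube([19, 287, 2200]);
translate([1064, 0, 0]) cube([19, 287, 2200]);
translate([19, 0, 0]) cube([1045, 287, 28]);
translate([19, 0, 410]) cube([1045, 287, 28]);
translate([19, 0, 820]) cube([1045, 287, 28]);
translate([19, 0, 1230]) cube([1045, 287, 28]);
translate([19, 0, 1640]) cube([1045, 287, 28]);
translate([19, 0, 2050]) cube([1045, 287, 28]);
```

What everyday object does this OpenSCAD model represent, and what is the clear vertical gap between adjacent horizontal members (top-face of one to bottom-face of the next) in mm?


A bookshelf. The clear shelf gap is 382 mm.

Two tall side panels with 6 horizontal boards between them — a bookshelf. The first two shelf undersides are at z = 0 and z = 410; with shelf thickness 28, the clear gap is 410 − 0 − 28 = 382 mm.


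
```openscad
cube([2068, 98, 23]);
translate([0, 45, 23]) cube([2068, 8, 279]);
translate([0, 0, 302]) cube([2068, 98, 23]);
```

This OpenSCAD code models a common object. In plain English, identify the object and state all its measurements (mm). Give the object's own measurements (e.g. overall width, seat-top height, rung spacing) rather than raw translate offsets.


An I-beam lying along x, 2068 mm long. Overall section height 325 mm. Two flanges 98 mm wide (y) and 23 mm thick, one on the floor and one at the top; a web 8 mm thick runs between them, centred on the flange width.


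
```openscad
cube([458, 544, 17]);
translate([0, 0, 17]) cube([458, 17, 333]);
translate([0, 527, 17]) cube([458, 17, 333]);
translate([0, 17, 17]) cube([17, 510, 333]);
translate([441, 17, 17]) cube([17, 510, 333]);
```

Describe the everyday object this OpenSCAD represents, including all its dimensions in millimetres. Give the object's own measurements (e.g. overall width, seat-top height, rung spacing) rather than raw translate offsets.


An open-topped rectangular box: outside dimensions 458×544×350 mm, with a uniform wall and base thickness of 17 mm. The base is a full 458×544 slab on the floor; four walls sit on top of the base. The front and back walls (the −y and +y sides) span the full width; the two side walls fit between them.


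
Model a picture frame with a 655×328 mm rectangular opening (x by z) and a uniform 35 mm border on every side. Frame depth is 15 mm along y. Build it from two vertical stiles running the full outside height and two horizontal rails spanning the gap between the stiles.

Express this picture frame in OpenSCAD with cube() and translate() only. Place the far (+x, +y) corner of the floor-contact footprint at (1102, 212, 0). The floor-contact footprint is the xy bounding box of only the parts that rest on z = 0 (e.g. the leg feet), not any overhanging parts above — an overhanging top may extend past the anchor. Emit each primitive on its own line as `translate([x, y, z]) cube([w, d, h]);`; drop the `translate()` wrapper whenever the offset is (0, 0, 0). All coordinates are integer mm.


translate([377, 197, 0]) cube([35, 15, 398]);
translate([1067, 197, 0]) cube([35, 15, 398]);
translate([412, 197, 0]) cube([655, 15, 35]);
translate([412, 197, 363]) cube([655, 15, 35]);


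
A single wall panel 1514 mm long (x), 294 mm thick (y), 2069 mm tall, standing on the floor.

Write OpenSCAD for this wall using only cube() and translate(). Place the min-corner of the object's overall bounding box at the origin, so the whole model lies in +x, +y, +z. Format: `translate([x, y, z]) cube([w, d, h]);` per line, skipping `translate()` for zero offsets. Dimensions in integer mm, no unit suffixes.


cube([1514, 294, 2069]);


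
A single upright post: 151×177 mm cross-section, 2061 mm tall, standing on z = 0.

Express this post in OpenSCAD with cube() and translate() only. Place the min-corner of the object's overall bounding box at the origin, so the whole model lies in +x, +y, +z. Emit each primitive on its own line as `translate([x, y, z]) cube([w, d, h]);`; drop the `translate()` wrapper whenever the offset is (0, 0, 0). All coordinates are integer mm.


cube([151, 177, 2061]);


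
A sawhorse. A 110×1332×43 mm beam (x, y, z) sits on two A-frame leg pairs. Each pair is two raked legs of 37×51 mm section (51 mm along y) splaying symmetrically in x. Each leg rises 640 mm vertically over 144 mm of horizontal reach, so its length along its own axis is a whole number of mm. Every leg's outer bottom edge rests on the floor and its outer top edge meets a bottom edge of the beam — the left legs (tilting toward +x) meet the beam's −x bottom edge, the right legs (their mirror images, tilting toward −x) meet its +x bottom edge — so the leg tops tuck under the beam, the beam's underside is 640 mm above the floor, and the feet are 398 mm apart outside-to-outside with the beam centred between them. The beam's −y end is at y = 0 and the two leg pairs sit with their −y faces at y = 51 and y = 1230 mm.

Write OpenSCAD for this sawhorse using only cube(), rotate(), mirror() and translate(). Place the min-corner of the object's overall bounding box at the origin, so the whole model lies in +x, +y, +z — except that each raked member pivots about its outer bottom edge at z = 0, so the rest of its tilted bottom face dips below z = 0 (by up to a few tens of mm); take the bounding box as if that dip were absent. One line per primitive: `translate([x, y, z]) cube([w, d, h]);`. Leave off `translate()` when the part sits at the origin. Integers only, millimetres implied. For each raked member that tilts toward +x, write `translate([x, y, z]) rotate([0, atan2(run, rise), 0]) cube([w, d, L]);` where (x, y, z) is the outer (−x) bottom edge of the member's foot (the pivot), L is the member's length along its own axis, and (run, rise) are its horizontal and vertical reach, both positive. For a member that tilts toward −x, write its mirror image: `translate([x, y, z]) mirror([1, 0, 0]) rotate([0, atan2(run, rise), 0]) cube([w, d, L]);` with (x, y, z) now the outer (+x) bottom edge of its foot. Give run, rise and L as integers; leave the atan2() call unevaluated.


// leg length = √(144² + 640²) = 656
// right-leg outer foot x = 2·144 + 110 = 398
// beam min-corner = (144, 0, 640)
translate([144, 0, 640]) cube([110, 1332, 43]);
translate([0, 51, 0]) rotate([0, atan2(144, 640), 0]) cube([37, 51, 656]);
translate([398, 51, 0]) mirror([1, 0, 0]) rotate([0, atan2(144, 640), 0]) cube([37, 51, 656]);
translate([0, 1230, 0]) rotate([0, atan2(144, 640), 0]) cube([37, 51, 656]);
translate([398, 1230, 0]) mirror([1, 0, 0]) rotate([0, atan2(144, 640), 0]) cube([37, 51, 656]);


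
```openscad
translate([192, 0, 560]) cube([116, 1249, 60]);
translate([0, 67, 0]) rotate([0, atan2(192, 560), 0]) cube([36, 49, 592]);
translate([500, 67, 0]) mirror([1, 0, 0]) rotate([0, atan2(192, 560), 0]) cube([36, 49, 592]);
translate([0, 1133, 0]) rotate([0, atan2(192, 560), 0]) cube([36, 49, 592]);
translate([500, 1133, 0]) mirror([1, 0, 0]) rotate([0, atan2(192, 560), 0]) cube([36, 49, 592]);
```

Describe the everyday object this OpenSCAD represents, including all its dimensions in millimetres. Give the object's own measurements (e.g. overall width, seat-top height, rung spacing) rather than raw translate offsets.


A sawhorse. A 116×1249×60 mm beam (x, y, z) sits on two A-frame leg pairs. Each pair is two raked legs of 36×49 mm section (49 mm along y) splaying symmetrically in x. Each leg rises 560 mm vertically over 192 mm of horizontal reach and is 592 mm long along its own axis. Every leg's outer bottom edge rests on the floor and its outer top edge meets a bottom edge of the beam — the left legs (tilting toward +x) meet the beam's −x bottom edge, the right legs (their mirror images, tilting toward −x) meet its +x bottom edge — so the leg tops tuck under the beam, the beam's underside is 560 mm above the floor, and the feet are 500 mm apart outside-to-outside with the beam centred between them. The two leg pairs are set in 67 mm from either end of the beam.


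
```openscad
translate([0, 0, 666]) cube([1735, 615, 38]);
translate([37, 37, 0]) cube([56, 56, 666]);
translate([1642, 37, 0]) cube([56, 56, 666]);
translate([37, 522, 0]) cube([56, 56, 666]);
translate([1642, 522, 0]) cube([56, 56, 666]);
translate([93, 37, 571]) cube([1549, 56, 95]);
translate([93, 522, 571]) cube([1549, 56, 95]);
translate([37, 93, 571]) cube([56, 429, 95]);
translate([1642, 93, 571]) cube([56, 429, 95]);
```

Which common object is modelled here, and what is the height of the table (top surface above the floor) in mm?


A table. The table height is 704 mm.

A 1735×615×38 slab sits at z = 666 on four 56 mm square posts — a table. The top surface is at 666 + 38 = 704 mm.


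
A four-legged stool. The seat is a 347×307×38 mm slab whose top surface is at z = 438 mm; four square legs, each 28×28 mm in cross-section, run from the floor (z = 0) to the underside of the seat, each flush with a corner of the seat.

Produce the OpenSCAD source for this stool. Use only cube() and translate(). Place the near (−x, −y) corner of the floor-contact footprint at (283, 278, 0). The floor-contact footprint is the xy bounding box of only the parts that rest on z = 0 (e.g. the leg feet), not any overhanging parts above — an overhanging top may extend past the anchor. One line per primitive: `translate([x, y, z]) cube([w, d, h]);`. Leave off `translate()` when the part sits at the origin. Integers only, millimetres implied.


translate([283, 278, 400]) cube([347, 307, 38]);
translate([283, 278, 0]) cube([28, 28, 400]);
translate([602, 278, 0]) cube([28, 28, 400]);
translate([283, 557, 0]) cube([28, 28, 400]);
translate([602, 557, 0]) cube([28, 28, 400]);


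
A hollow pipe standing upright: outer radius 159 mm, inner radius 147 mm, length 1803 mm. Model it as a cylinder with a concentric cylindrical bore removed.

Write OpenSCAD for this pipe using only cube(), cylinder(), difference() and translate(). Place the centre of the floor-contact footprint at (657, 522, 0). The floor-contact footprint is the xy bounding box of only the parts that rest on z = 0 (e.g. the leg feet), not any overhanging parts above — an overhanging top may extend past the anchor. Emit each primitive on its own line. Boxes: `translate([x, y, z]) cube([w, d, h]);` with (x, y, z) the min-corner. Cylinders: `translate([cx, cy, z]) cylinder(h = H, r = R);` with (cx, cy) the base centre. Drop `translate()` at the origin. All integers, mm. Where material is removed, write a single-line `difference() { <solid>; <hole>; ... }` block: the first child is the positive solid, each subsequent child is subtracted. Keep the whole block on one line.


difference() { translate([657, 522, 0]) cylinder(h = 1803, r = 159); translate([657, 522, 0]) cylinder(h = 1803, r = 147); }
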